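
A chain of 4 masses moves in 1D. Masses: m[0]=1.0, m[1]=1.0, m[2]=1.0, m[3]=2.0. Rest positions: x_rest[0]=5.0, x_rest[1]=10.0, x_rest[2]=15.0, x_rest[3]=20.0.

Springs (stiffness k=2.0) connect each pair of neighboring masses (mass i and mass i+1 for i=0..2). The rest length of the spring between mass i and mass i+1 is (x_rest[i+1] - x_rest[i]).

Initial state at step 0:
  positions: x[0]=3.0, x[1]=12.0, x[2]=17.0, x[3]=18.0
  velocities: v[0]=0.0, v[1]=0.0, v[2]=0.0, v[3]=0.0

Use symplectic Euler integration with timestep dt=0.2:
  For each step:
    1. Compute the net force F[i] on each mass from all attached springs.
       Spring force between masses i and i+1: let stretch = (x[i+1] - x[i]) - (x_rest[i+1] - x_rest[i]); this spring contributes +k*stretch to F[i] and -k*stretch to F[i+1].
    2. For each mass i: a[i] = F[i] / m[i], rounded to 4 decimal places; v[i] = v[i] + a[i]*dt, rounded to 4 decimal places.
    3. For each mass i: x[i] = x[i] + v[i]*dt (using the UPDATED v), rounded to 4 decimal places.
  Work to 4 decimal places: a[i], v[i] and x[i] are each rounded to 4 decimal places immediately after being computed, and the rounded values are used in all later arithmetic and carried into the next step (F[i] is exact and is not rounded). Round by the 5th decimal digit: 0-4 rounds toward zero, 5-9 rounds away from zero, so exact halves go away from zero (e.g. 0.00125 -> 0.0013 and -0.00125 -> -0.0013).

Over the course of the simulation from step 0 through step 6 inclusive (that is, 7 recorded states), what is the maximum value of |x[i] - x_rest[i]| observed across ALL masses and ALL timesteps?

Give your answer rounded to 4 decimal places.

Step 0: x=[3.0000 12.0000 17.0000 18.0000] v=[0.0000 0.0000 0.0000 0.0000]
Step 1: x=[3.3200 11.6800 16.6800 18.1600] v=[1.6000 -1.6000 -1.6000 0.8000]
Step 2: x=[3.9088 11.0912 16.0784 18.4608] v=[2.9440 -2.9440 -3.0080 1.5040]
Step 3: x=[4.6722 10.3268 15.2684 18.8663] v=[3.8170 -3.8221 -4.0499 2.0275]
Step 4: x=[5.4880 9.5053 14.3509 19.3279] v=[4.0788 -4.1073 -4.5874 2.3079]
Step 5: x=[6.2251 8.7501 13.4439 19.7904] v=[3.6857 -3.7760 -4.5348 2.3125]
Step 6: x=[6.7642 8.1684 12.6692 20.1990] v=[2.6957 -2.9085 -3.8737 2.0432]
Max displacement = 2.3308

Answer: 2.3308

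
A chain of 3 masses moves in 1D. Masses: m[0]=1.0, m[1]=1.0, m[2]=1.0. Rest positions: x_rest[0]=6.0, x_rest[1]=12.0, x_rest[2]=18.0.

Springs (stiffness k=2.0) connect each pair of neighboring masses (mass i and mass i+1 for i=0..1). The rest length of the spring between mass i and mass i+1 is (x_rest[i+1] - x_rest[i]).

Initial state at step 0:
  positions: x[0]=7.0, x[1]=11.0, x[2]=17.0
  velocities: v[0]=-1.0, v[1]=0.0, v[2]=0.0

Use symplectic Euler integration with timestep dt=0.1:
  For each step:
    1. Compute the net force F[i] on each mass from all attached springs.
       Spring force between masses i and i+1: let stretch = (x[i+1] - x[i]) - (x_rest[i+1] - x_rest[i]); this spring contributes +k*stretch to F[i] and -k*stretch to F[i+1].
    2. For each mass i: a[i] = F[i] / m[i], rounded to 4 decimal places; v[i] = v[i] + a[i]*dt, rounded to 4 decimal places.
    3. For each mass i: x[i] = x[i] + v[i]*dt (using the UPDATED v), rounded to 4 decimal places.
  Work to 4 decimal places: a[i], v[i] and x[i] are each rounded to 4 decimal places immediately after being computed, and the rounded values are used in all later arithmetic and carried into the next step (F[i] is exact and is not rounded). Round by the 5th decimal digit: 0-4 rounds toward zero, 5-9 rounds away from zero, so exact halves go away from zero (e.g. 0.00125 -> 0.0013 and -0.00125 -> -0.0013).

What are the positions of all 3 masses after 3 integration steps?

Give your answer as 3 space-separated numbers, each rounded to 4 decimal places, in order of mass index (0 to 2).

Answer: 6.4758 11.2203 17.0039

Derivation:
Step 0: x=[7.0000 11.0000 17.0000] v=[-1.0000 0.0000 0.0000]
Step 1: x=[6.8600 11.0400 17.0000] v=[-1.4000 0.4000 0.0000]
Step 2: x=[6.6836 11.1156 17.0008] v=[-1.7640 0.7560 0.0080]
Step 3: x=[6.4758 11.2203 17.0039] v=[-2.0776 1.0466 0.0310]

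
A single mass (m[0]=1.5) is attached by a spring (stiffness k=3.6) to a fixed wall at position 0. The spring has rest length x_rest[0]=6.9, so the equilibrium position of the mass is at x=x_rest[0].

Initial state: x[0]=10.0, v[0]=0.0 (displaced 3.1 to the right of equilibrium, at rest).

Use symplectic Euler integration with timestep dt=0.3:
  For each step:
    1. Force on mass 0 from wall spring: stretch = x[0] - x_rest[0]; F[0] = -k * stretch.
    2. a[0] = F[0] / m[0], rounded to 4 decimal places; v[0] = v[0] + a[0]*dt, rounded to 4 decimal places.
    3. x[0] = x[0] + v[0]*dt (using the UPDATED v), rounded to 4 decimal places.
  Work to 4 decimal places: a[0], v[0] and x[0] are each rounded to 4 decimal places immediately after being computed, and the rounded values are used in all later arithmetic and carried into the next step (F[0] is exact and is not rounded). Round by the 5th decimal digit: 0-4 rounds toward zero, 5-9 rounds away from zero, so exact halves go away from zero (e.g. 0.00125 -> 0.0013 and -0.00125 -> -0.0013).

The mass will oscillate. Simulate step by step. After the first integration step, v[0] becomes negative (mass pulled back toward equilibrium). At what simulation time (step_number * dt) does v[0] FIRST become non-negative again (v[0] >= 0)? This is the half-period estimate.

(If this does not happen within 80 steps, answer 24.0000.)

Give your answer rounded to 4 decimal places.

Step 0: x=[10.0000] v=[0.0000]
Step 1: x=[9.3304] v=[-2.2320]
Step 2: x=[8.1358] v=[-3.9819]
Step 3: x=[6.6743] v=[-4.8717]
Step 4: x=[5.2615] v=[-4.7092]
Step 5: x=[4.2027] v=[-3.5295]
Step 6: x=[3.7265] v=[-1.5875]
Step 7: x=[3.9357] v=[0.6974]
First v>=0 after going negative at step 7, time=2.1000

Answer: 2.1000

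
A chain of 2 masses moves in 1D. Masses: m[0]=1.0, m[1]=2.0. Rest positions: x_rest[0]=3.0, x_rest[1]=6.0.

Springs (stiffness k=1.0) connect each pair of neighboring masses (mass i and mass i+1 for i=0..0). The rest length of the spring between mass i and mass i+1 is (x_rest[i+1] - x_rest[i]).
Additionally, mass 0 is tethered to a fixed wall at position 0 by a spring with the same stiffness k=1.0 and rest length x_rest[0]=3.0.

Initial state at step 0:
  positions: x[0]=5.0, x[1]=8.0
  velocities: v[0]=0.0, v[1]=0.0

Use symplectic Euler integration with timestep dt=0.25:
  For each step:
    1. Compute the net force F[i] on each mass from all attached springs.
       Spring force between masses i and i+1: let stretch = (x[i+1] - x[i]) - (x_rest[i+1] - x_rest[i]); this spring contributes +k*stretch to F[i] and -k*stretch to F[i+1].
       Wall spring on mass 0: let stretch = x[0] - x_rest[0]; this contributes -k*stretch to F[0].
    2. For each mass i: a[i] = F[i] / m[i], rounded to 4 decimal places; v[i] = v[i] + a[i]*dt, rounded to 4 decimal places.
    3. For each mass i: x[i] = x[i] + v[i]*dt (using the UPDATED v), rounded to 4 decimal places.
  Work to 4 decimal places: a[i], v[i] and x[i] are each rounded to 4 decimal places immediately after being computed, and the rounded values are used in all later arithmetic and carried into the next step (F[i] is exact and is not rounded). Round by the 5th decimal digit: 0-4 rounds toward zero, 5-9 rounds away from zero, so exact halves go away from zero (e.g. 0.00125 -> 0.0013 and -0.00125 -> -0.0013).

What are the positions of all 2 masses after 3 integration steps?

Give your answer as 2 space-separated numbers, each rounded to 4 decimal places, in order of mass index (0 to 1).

Step 0: x=[5.0000 8.0000] v=[0.0000 0.0000]
Step 1: x=[4.8750 8.0000] v=[-0.5000 0.0000]
Step 2: x=[4.6406 7.9961] v=[-0.9375 -0.0156]
Step 3: x=[4.3259 7.9811] v=[-1.2588 -0.0601]

Answer: 4.3259 7.9811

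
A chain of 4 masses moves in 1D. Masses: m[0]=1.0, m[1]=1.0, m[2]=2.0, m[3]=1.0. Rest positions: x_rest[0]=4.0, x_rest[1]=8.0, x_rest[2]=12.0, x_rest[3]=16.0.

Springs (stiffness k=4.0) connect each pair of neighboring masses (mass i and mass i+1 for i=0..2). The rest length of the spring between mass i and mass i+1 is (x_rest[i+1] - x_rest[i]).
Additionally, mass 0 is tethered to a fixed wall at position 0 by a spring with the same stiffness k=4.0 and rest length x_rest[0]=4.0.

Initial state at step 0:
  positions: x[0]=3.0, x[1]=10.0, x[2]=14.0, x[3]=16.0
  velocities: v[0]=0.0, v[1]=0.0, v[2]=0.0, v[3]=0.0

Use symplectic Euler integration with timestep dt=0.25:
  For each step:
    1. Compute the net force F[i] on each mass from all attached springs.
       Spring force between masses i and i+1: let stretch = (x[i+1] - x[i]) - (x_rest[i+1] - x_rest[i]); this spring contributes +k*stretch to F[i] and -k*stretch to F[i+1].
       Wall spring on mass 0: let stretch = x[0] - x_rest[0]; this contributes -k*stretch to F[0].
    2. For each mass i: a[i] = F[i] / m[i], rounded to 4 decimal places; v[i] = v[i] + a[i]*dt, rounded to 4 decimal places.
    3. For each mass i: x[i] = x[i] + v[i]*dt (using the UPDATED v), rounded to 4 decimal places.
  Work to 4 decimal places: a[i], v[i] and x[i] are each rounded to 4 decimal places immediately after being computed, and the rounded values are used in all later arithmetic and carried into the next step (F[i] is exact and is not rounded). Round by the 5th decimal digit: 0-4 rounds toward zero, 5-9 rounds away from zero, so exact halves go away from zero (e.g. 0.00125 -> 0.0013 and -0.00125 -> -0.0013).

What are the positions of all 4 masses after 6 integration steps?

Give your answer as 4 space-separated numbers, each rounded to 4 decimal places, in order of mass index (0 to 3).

Answer: 3.3683 9.2702 12.1727 17.6608

Derivation:
Step 0: x=[3.0000 10.0000 14.0000 16.0000] v=[0.0000 0.0000 0.0000 0.0000]
Step 1: x=[4.0000 9.2500 13.7500 16.5000] v=[4.0000 -3.0000 -1.0000 2.0000]
Step 2: x=[5.3125 8.3125 13.2813 17.3125] v=[5.2500 -3.7500 -1.8750 3.2500]
Step 3: x=[6.0469 7.8672 12.6954 18.1172] v=[2.9375 -1.7812 -2.3438 3.2188]
Step 4: x=[5.7246 8.1739 12.1837 18.5665] v=[-1.2891 1.2267 -2.0470 1.7970]
Step 5: x=[4.5835 8.8707 11.9686 18.4201] v=[-4.5644 2.7872 -0.8605 -0.5858]
Step 6: x=[3.3683 9.2702 12.1727 17.6608] v=[-4.8607 1.5979 0.8163 -3.0373]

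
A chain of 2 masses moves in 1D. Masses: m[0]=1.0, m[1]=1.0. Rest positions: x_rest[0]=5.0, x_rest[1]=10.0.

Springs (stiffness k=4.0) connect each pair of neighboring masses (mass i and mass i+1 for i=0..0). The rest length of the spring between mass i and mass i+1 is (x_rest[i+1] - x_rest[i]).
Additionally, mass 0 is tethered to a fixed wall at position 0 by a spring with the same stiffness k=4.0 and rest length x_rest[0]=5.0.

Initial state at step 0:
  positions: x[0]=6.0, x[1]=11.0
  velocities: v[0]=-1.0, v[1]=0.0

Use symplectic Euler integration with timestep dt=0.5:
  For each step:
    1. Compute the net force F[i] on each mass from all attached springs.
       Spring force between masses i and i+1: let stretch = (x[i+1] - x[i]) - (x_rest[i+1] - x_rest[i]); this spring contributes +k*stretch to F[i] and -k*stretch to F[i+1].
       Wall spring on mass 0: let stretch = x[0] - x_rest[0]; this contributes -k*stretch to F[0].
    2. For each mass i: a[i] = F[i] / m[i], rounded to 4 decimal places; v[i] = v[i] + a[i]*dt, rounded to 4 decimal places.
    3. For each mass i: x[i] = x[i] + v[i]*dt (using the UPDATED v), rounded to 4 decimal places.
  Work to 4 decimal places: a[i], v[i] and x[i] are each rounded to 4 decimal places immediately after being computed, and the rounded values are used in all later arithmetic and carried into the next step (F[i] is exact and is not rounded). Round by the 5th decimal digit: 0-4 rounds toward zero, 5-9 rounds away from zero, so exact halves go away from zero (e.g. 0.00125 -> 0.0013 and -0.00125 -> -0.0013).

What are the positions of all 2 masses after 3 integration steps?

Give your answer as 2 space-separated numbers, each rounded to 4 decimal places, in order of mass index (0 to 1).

Answer: 5.0000 8.5000

Derivation:
Step 0: x=[6.0000 11.0000] v=[-1.0000 0.0000]
Step 1: x=[4.5000 11.0000] v=[-3.0000 0.0000]
Step 2: x=[5.0000 9.5000] v=[1.0000 -3.0000]
Step 3: x=[5.0000 8.5000] v=[0.0000 -2.0000]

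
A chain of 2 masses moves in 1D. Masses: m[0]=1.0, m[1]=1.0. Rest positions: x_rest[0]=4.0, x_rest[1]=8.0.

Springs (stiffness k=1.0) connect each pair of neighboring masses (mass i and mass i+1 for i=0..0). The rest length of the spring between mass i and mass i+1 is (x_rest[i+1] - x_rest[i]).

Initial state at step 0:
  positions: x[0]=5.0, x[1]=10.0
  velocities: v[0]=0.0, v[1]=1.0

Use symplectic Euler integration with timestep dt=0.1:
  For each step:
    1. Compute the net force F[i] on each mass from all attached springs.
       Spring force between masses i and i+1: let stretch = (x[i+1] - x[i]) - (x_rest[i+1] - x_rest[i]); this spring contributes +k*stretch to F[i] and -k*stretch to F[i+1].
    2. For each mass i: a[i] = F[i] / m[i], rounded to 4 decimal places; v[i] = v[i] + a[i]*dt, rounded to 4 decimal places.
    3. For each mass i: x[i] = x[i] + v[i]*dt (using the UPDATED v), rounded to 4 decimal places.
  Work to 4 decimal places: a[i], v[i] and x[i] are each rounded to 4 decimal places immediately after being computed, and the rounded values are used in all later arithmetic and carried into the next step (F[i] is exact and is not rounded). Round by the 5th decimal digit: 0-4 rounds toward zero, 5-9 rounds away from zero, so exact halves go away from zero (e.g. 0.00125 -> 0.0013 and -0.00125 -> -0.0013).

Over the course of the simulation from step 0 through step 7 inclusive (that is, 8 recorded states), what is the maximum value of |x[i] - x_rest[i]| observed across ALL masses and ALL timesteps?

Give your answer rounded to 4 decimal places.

Answer: 2.3909

Derivation:
Step 0: x=[5.0000 10.0000] v=[0.0000 1.0000]
Step 1: x=[5.0100 10.0900] v=[0.1000 0.9000]
Step 2: x=[5.0308 10.1692] v=[0.2080 0.7920]
Step 3: x=[5.0630 10.2370] v=[0.3218 0.6782]
Step 4: x=[5.1069 10.2931] v=[0.4392 0.5608]
Step 5: x=[5.1627 10.3373] v=[0.5578 0.4422]
Step 6: x=[5.2302 10.3698] v=[0.6753 0.3247]
Step 7: x=[5.3091 10.3909] v=[0.7893 0.2107]
Max displacement = 2.3909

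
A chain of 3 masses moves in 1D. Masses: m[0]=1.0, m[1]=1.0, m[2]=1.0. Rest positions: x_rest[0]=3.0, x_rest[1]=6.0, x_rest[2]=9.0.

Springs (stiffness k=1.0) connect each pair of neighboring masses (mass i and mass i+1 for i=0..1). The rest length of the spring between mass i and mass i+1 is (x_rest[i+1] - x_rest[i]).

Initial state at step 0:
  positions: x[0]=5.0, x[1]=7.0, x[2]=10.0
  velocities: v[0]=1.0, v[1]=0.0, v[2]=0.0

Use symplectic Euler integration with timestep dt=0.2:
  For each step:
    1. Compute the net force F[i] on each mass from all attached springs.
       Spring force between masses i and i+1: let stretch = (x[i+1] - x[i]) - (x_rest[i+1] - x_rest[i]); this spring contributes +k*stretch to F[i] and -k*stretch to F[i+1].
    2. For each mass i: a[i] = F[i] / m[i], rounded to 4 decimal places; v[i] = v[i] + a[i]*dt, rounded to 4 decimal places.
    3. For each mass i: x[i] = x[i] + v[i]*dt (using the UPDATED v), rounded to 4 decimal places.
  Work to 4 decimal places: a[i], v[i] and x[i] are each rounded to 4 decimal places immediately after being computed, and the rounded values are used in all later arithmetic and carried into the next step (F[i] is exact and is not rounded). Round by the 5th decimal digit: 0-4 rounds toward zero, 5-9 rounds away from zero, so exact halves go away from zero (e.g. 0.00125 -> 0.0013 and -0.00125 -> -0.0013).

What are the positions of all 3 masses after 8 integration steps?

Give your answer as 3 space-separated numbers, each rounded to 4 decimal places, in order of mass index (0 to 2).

Answer: 5.1704 8.1313 10.2981

Derivation:
Step 0: x=[5.0000 7.0000 10.0000] v=[1.0000 0.0000 0.0000]
Step 1: x=[5.1600 7.0400 10.0000] v=[0.8000 0.2000 0.0000]
Step 2: x=[5.2752 7.1232 10.0016] v=[0.5760 0.4160 0.0080]
Step 3: x=[5.3443 7.2476 10.0081] v=[0.3456 0.6221 0.0323]
Step 4: x=[5.3696 7.4063 10.0241] v=[0.1263 0.7935 0.0802]
Step 5: x=[5.3563 7.5882 10.0554] v=[-0.0664 0.9097 0.1566]
Step 6: x=[5.3123 7.7796 10.1080] v=[-0.2200 0.9568 0.2632]
Step 7: x=[5.2470 7.9654 10.1875] v=[-0.3265 0.9290 0.3975]
Step 8: x=[5.1704 8.1313 10.2981] v=[-0.3828 0.8297 0.5531]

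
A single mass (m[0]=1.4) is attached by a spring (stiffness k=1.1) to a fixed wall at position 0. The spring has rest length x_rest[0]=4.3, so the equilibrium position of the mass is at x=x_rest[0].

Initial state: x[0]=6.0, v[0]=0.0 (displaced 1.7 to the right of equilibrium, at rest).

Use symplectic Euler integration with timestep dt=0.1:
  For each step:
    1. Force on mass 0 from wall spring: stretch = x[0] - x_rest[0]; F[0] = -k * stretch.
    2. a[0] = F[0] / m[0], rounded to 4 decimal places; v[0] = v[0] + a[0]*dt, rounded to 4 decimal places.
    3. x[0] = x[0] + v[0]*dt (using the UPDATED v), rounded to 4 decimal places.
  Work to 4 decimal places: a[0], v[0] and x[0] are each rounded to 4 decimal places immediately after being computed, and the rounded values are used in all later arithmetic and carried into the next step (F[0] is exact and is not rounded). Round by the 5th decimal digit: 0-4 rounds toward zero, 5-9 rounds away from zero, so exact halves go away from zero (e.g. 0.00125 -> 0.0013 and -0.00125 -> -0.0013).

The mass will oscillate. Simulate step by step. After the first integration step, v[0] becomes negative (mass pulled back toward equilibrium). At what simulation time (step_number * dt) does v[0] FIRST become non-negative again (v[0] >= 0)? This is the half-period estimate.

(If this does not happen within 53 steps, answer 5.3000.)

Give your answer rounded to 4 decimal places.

Answer: 3.6000

Derivation:
Step 0: x=[6.0000] v=[0.0000]
Step 1: x=[5.9866] v=[-0.1336]
Step 2: x=[5.9600] v=[-0.2661]
Step 3: x=[5.9204] v=[-0.3965]
Step 4: x=[5.8680] v=[-0.5238]
Step 5: x=[5.8033] v=[-0.6470]
Step 6: x=[5.7268] v=[-0.7651]
Step 7: x=[5.6391] v=[-0.8772]
Step 8: x=[5.5409] v=[-0.9824]
Step 9: x=[5.4329] v=[-1.0799]
Step 10: x=[5.3160] v=[-1.1689]
Step 11: x=[5.1911] v=[-1.2487]
Step 12: x=[5.0592] v=[-1.3187]
Step 13: x=[4.9214] v=[-1.3784]
Step 14: x=[4.7787] v=[-1.4272]
Step 15: x=[4.6322] v=[-1.4648]
Step 16: x=[4.4831] v=[-1.4909]
Step 17: x=[4.3326] v=[-1.5053]
Step 18: x=[4.1818] v=[-1.5079]
Step 19: x=[4.0319] v=[-1.4986]
Step 20: x=[3.8842] v=[-1.4775]
Step 21: x=[3.7397] v=[-1.4448]
Step 22: x=[3.5996] v=[-1.4008]
Step 23: x=[3.4650] v=[-1.3458]
Step 24: x=[3.3370] v=[-1.2802]
Step 25: x=[3.2166] v=[-1.2045]
Step 26: x=[3.1047] v=[-1.1194]
Step 27: x=[3.0022] v=[-1.0255]
Step 28: x=[2.9099] v=[-0.9235]
Step 29: x=[2.8285] v=[-0.8143]
Step 30: x=[2.7586] v=[-0.6987]
Step 31: x=[2.7008] v=[-0.5776]
Step 32: x=[2.6556] v=[-0.4520]
Step 33: x=[2.6233] v=[-0.3228]
Step 34: x=[2.6042] v=[-0.1911]
Step 35: x=[2.5984] v=[-0.0579]
Step 36: x=[2.6060] v=[0.0758]
First v>=0 after going negative at step 36, time=3.6000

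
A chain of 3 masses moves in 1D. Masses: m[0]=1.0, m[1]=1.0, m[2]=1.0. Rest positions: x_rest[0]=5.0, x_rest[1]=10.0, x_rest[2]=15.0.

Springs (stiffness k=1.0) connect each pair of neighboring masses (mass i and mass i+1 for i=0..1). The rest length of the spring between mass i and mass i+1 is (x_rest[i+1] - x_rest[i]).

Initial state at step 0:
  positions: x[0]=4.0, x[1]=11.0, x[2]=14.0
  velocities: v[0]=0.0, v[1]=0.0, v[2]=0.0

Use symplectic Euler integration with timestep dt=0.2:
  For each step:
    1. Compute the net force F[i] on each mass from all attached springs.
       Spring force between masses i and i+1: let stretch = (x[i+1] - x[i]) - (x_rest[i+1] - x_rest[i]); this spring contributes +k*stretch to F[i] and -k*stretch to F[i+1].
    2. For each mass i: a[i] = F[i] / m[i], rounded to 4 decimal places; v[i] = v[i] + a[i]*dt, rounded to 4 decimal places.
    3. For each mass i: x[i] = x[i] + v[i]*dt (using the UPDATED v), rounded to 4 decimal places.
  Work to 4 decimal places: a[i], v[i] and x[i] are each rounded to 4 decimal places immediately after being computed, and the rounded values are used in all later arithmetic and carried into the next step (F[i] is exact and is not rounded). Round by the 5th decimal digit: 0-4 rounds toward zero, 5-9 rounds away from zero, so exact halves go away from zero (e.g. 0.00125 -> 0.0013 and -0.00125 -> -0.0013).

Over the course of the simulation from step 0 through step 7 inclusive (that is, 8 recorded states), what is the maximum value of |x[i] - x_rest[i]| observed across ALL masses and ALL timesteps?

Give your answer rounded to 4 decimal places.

Step 0: x=[4.0000 11.0000 14.0000] v=[0.0000 0.0000 0.0000]
Step 1: x=[4.0800 10.8400 14.0800] v=[0.4000 -0.8000 0.4000]
Step 2: x=[4.2304 10.5392 14.2304] v=[0.7520 -1.5040 0.7520]
Step 3: x=[4.4332 10.1337 14.4332] v=[1.0138 -2.0275 1.0138]
Step 4: x=[4.6640 9.6722 14.6640] v=[1.1539 -2.3077 1.1539]
Step 5: x=[4.8951 9.2100 14.8951] v=[1.1555 -2.3110 1.1555]
Step 6: x=[5.0988 8.8026 15.0988] v=[1.0185 -2.0370 1.0185]
Step 7: x=[5.2507 8.4989 15.2507] v=[0.7593 -1.5185 0.7593]
Max displacement = 1.5011

Answer: 1.5011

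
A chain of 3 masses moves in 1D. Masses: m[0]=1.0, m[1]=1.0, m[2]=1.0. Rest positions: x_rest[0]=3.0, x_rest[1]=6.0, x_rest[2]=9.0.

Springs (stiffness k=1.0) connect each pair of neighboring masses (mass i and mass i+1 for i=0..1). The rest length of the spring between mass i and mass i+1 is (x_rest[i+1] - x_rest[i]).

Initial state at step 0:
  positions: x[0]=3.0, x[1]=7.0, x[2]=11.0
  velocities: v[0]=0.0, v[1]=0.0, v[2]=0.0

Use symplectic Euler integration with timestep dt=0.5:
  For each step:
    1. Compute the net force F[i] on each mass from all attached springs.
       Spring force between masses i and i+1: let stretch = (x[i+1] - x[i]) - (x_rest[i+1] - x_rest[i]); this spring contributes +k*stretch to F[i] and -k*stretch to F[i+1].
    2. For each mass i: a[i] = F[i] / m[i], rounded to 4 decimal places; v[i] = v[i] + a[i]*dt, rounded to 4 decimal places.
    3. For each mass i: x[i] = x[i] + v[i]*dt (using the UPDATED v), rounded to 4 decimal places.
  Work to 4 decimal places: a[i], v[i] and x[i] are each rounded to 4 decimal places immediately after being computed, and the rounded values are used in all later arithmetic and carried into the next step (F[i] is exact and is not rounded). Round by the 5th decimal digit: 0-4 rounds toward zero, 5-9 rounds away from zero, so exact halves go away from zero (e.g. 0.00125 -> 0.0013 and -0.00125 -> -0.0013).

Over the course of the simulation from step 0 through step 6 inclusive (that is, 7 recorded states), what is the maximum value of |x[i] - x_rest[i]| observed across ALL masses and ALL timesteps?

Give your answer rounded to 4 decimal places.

Step 0: x=[3.0000 7.0000 11.0000] v=[0.0000 0.0000 0.0000]
Step 1: x=[3.2500 7.0000 10.7500] v=[0.5000 0.0000 -0.5000]
Step 2: x=[3.6875 7.0000 10.3125] v=[0.8750 0.0000 -0.8750]
Step 3: x=[4.2032 7.0000 9.7969] v=[1.0313 0.0000 -1.0313]
Step 4: x=[4.6681 7.0001 9.3320] v=[0.9297 0.0001 -0.9298]
Step 5: x=[4.9660 7.0002 9.0341] v=[0.5957 0.0001 -0.5958]
Step 6: x=[5.0224 7.0002 8.9777] v=[0.1128 -0.0001 -0.1128]
Max displacement = 2.0224

Answer: 2.0224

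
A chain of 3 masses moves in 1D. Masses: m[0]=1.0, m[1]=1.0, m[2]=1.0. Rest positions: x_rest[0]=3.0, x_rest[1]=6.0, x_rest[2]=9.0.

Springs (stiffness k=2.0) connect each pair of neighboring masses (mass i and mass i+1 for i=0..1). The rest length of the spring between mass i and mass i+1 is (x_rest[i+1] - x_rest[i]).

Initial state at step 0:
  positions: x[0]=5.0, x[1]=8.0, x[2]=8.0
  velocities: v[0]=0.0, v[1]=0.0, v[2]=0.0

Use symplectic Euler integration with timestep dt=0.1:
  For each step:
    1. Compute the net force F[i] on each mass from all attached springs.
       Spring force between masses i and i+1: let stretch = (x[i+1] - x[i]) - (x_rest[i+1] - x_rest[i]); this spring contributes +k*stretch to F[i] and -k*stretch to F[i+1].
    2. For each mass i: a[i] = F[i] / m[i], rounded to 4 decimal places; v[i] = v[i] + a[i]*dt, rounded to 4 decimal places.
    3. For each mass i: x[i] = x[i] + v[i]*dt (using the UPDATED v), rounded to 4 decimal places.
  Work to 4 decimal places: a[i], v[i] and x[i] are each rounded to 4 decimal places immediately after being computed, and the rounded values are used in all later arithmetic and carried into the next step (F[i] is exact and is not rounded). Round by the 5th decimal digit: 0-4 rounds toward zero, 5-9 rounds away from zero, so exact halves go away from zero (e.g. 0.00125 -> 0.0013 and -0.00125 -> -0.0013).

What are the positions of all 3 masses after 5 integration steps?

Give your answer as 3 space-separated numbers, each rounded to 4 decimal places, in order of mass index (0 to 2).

Step 0: x=[5.0000 8.0000 8.0000] v=[0.0000 0.0000 0.0000]
Step 1: x=[5.0000 7.9400 8.0600] v=[0.0000 -0.6000 0.6000]
Step 2: x=[4.9988 7.8236 8.1776] v=[-0.0120 -1.1640 1.1760]
Step 3: x=[4.9941 7.6578 8.3481] v=[-0.0470 -1.6582 1.7052]
Step 4: x=[4.9827 7.4525 8.5648] v=[-0.1143 -2.0529 2.1671]
Step 5: x=[4.9607 7.2201 8.8193] v=[-0.2203 -2.3244 2.5446]

Answer: 4.9607 7.2201 8.8193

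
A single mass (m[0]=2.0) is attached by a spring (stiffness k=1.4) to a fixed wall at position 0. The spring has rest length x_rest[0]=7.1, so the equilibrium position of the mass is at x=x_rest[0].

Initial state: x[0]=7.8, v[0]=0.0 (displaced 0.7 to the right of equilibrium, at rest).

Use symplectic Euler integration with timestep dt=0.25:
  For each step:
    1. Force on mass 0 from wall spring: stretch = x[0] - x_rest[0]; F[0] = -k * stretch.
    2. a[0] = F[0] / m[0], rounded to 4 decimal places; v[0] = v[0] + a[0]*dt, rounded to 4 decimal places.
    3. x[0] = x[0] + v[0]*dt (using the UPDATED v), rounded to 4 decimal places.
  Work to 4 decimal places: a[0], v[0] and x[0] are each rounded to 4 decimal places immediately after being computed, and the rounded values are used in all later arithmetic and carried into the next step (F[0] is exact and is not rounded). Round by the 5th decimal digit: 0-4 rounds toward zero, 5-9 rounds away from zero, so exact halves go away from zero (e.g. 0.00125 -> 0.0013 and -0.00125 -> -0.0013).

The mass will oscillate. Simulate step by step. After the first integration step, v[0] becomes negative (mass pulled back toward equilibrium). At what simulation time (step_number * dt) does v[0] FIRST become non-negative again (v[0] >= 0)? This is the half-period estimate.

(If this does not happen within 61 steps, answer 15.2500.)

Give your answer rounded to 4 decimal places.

Step 0: x=[7.8000] v=[0.0000]
Step 1: x=[7.7694] v=[-0.1225]
Step 2: x=[7.7095] v=[-0.2397]
Step 3: x=[7.6229] v=[-0.3464]
Step 4: x=[7.5134] v=[-0.4379]
Step 5: x=[7.3858] v=[-0.5103]
Step 6: x=[7.2457] v=[-0.5603]
Step 7: x=[7.0993] v=[-0.5858]
Step 8: x=[6.9529] v=[-0.5857]
Step 9: x=[6.8129] v=[-0.5600]
Step 10: x=[6.6855] v=[-0.5098]
Step 11: x=[6.5762] v=[-0.4373]
Step 12: x=[6.4898] v=[-0.3456]
Step 13: x=[6.4301] v=[-0.2388]
Step 14: x=[6.3997] v=[-0.1216]
Step 15: x=[6.4000] v=[0.0010]
First v>=0 after going negative at step 15, time=3.7500

Answer: 3.7500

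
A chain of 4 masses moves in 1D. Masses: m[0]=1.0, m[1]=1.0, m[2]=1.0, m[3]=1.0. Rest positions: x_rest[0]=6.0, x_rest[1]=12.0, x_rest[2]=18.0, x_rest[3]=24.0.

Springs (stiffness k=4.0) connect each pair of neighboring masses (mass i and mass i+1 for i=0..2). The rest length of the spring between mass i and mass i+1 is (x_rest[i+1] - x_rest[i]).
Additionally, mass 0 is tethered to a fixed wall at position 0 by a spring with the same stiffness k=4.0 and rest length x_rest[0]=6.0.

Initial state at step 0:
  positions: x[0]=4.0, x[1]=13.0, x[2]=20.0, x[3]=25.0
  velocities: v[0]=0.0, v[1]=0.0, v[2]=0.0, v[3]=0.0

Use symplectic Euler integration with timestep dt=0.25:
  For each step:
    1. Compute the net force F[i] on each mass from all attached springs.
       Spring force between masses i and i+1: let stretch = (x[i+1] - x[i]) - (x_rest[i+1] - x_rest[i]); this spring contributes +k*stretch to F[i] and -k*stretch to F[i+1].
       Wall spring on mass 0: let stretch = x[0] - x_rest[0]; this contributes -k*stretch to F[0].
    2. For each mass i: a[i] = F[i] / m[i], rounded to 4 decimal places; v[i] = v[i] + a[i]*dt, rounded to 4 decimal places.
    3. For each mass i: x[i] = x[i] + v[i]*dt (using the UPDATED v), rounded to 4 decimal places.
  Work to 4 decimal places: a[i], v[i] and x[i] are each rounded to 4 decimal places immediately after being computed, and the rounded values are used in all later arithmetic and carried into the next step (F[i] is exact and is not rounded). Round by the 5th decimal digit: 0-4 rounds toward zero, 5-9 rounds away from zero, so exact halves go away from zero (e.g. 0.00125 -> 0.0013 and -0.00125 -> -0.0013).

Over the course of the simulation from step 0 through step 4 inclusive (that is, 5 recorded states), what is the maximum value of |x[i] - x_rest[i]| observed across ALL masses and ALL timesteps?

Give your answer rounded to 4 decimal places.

Step 0: x=[4.0000 13.0000 20.0000 25.0000] v=[0.0000 0.0000 0.0000 0.0000]
Step 1: x=[5.2500 12.5000 19.5000 25.2500] v=[5.0000 -2.0000 -2.0000 1.0000]
Step 2: x=[7.0000 11.9375 18.6875 25.5625] v=[7.0000 -2.2500 -3.2500 1.2500]
Step 3: x=[8.2344 11.8281 17.9063 25.6563] v=[4.9375 -0.4375 -3.1250 0.3750]
Step 4: x=[8.3086 12.3399 17.5430 25.3126] v=[0.2968 2.0470 -1.4532 -1.3750]
Max displacement = 2.3086

Answer: 2.3086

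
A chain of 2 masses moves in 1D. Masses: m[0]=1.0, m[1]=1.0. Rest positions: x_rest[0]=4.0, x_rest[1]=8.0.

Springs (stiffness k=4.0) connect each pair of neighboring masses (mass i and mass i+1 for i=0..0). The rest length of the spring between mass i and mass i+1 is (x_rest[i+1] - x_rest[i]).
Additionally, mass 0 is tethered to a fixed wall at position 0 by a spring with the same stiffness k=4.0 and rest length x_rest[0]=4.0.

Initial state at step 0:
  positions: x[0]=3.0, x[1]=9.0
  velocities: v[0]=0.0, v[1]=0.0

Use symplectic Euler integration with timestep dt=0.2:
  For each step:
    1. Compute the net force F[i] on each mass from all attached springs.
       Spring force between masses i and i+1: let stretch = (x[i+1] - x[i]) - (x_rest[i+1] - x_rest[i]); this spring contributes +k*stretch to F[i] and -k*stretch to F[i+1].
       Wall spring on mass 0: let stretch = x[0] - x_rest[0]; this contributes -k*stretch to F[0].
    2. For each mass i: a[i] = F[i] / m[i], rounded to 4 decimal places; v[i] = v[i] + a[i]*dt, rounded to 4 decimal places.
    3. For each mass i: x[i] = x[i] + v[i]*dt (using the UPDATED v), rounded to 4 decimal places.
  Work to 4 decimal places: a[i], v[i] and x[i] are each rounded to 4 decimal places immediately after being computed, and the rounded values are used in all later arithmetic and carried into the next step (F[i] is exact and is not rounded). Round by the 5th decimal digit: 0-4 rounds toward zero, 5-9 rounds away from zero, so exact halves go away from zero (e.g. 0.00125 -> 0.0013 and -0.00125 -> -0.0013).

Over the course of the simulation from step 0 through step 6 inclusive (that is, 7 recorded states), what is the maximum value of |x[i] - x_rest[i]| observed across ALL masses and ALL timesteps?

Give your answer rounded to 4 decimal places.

Answer: 1.2941

Derivation:
Step 0: x=[3.0000 9.0000] v=[0.0000 0.0000]
Step 1: x=[3.4800 8.6800] v=[2.4000 -1.6000]
Step 2: x=[4.2352 8.1680] v=[3.7760 -2.5600]
Step 3: x=[4.9420 7.6668] v=[3.5341 -2.5062]
Step 4: x=[5.2941 7.3696] v=[1.7603 -1.4860]
Step 5: x=[5.1312 7.3803] v=[-0.8146 0.0536]
Step 6: x=[4.5071 7.6712] v=[-3.1203 1.4543]
Max displacement = 1.2941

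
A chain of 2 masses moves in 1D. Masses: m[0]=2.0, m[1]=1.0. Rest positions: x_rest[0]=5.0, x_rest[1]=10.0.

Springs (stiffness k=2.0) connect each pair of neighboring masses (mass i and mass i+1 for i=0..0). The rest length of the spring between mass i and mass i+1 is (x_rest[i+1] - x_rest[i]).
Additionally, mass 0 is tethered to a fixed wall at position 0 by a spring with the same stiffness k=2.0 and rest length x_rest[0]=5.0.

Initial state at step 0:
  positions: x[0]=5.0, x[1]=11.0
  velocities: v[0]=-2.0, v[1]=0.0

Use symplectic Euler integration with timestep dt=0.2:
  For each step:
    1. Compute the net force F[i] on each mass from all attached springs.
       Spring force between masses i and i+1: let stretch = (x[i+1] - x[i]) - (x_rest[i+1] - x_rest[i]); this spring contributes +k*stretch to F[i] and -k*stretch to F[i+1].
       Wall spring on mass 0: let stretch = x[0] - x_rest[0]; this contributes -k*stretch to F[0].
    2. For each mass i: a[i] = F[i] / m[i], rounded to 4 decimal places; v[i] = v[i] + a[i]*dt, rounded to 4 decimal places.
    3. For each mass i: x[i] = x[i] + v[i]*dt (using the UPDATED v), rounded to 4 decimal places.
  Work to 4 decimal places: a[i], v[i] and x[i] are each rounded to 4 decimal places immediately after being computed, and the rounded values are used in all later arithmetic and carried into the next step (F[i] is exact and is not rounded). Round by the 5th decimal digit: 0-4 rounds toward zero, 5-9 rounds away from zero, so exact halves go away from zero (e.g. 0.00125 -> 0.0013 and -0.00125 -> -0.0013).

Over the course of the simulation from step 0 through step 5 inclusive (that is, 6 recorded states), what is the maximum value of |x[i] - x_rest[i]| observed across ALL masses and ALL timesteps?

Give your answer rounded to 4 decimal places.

Answer: 1.0365

Derivation:
Step 0: x=[5.0000 11.0000] v=[-2.0000 0.0000]
Step 1: x=[4.6400 10.9200] v=[-1.8000 -0.4000]
Step 2: x=[4.3456 10.7376] v=[-1.4720 -0.9120]
Step 3: x=[4.1331 10.4438] v=[-1.0627 -1.4688]
Step 4: x=[4.0077 10.0452] v=[-0.6272 -1.9931]
Step 5: x=[3.9635 9.5636] v=[-0.2212 -2.4081]
Max displacement = 1.0365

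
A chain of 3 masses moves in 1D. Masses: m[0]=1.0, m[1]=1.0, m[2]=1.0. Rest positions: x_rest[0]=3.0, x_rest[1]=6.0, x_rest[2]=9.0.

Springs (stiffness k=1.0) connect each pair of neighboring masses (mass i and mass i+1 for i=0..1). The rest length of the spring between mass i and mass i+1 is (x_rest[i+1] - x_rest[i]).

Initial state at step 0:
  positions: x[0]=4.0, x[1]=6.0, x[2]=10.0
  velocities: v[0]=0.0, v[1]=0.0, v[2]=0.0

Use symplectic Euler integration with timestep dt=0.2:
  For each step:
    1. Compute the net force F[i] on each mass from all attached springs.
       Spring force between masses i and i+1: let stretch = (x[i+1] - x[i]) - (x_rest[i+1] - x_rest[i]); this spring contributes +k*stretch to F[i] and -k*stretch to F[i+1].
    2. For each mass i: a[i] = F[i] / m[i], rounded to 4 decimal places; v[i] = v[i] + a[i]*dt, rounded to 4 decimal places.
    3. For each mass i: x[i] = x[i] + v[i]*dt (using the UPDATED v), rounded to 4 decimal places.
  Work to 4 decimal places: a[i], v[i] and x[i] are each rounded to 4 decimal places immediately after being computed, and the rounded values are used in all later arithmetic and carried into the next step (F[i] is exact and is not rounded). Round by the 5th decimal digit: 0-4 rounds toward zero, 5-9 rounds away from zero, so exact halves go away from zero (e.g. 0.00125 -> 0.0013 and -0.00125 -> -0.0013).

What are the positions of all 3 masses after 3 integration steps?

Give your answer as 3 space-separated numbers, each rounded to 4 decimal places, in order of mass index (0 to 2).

Answer: 3.7834 6.4332 9.7834

Derivation:
Step 0: x=[4.0000 6.0000 10.0000] v=[0.0000 0.0000 0.0000]
Step 1: x=[3.9600 6.0800 9.9600] v=[-0.2000 0.4000 -0.2000]
Step 2: x=[3.8848 6.2304 9.8848] v=[-0.3760 0.7520 -0.3760]
Step 3: x=[3.7834 6.4332 9.7834] v=[-0.5069 1.0138 -0.5069]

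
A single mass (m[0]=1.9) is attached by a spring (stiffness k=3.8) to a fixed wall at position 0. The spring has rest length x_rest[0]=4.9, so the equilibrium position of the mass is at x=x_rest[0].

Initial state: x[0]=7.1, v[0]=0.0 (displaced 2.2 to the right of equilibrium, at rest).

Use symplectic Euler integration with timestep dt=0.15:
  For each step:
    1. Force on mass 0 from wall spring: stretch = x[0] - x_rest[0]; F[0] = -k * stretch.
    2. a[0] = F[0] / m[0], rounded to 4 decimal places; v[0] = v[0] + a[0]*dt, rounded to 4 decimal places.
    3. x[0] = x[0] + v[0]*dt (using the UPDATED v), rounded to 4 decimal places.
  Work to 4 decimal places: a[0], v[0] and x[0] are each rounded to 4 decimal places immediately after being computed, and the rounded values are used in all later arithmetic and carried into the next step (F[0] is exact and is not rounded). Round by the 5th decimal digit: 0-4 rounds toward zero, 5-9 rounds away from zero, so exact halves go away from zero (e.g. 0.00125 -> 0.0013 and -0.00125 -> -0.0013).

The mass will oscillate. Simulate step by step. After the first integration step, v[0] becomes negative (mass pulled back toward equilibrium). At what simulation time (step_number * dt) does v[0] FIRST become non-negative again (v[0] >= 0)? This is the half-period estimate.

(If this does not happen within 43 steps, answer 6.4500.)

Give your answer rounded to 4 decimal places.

Step 0: x=[7.1000] v=[0.0000]
Step 1: x=[7.0010] v=[-0.6600]
Step 2: x=[6.8075] v=[-1.2903]
Step 3: x=[6.5281] v=[-1.8626]
Step 4: x=[6.1755] v=[-2.3510]
Step 5: x=[5.7654] v=[-2.7337]
Step 6: x=[5.3164] v=[-2.9933]
Step 7: x=[4.8487] v=[-3.1182]
Step 8: x=[4.3833] v=[-3.1028]
Step 9: x=[3.9411] v=[-2.9478]
Step 10: x=[3.5421] v=[-2.6601]
Step 11: x=[3.2042] v=[-2.2527]
Step 12: x=[2.9426] v=[-1.7440]
Step 13: x=[2.7691] v=[-1.1568]
Step 14: x=[2.6915] v=[-0.5175]
Step 15: x=[2.7133] v=[0.1451]
First v>=0 after going negative at step 15, time=2.2500

Answer: 2.2500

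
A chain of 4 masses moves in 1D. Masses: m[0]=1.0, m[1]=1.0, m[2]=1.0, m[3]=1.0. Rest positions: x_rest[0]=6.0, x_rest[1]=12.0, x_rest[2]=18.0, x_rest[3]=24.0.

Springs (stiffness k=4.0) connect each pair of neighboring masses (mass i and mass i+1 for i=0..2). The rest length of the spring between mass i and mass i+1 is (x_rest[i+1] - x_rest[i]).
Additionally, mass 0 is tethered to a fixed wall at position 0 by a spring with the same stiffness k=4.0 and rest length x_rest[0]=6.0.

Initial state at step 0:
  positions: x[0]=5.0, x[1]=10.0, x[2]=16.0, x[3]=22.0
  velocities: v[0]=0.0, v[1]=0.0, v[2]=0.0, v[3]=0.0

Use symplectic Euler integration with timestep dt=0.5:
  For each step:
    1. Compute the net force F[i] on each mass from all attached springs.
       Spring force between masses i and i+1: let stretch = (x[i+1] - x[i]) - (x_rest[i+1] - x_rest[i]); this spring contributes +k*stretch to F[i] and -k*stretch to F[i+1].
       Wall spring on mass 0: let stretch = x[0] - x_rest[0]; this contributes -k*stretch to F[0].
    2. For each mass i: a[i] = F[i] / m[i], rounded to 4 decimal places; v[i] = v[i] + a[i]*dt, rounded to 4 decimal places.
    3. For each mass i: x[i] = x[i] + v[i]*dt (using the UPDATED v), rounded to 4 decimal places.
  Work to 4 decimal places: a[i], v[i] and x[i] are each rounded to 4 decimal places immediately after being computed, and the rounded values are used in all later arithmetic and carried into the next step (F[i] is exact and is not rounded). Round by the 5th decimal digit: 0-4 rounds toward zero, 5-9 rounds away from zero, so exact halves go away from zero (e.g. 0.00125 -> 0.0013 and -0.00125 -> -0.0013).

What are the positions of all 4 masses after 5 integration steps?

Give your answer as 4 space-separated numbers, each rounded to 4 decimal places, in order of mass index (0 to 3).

Answer: 6.0000 12.0000 19.0000 25.0000

Derivation:
Step 0: x=[5.0000 10.0000 16.0000 22.0000] v=[0.0000 0.0000 0.0000 0.0000]
Step 1: x=[5.0000 11.0000 16.0000 22.0000] v=[0.0000 2.0000 0.0000 0.0000]
Step 2: x=[6.0000 11.0000 17.0000 22.0000] v=[2.0000 0.0000 2.0000 0.0000]
Step 3: x=[6.0000 12.0000 17.0000 23.0000] v=[0.0000 2.0000 0.0000 2.0000]
Step 4: x=[6.0000 12.0000 18.0000 24.0000] v=[0.0000 0.0000 2.0000 2.0000]
Step 5: x=[6.0000 12.0000 19.0000 25.0000] v=[0.0000 0.0000 2.0000 2.0000]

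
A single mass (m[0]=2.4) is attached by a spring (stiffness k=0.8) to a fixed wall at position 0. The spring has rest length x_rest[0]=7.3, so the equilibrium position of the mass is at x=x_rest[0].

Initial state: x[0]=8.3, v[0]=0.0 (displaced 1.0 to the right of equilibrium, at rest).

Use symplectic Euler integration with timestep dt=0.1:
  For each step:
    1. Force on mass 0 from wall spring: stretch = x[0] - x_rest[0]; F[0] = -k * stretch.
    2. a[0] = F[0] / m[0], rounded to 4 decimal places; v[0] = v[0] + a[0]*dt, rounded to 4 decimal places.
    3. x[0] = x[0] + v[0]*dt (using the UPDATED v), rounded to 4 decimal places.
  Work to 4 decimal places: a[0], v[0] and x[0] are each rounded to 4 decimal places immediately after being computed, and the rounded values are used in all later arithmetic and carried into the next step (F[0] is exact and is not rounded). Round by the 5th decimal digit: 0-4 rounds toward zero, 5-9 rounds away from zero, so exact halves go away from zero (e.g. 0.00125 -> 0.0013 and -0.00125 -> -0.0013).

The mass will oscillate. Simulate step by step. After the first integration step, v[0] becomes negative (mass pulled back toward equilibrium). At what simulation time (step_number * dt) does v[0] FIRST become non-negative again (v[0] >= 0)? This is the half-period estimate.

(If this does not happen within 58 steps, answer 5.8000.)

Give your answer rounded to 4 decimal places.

Step 0: x=[8.3000] v=[0.0000]
Step 1: x=[8.2967] v=[-0.0333]
Step 2: x=[8.2901] v=[-0.0665]
Step 3: x=[8.2802] v=[-0.0995]
Step 4: x=[8.2670] v=[-0.1322]
Step 5: x=[8.2506] v=[-0.1644]
Step 6: x=[8.2310] v=[-0.1961]
Step 7: x=[8.2083] v=[-0.2271]
Step 8: x=[8.1826] v=[-0.2574]
Step 9: x=[8.1539] v=[-0.2868]
Step 10: x=[8.1224] v=[-0.3153]
Step 11: x=[8.0881] v=[-0.3427]
Step 12: x=[8.0512] v=[-0.3690]
Step 13: x=[8.0118] v=[-0.3940]
Step 14: x=[7.9700] v=[-0.4177]
Step 15: x=[7.9260] v=[-0.4400]
Step 16: x=[7.8799] v=[-0.4609]
Step 17: x=[7.8319] v=[-0.4802]
Step 18: x=[7.7821] v=[-0.4979]
Step 19: x=[7.7307] v=[-0.5140]
Step 20: x=[7.6779] v=[-0.5284]
Step 21: x=[7.6238] v=[-0.5410]
Step 22: x=[7.5686] v=[-0.5518]
Step 23: x=[7.5125] v=[-0.5608]
Step 24: x=[7.4557] v=[-0.5679]
Step 25: x=[7.3984] v=[-0.5731]
Step 26: x=[7.3408] v=[-0.5764]
Step 27: x=[7.2830] v=[-0.5778]
Step 28: x=[7.2253] v=[-0.5772]
Step 29: x=[7.1678] v=[-0.5747]
Step 30: x=[7.1108] v=[-0.5703]
Step 31: x=[7.0544] v=[-0.5640]
Step 32: x=[6.9988] v=[-0.5558]
Step 33: x=[6.9442] v=[-0.5458]
Step 34: x=[6.8908] v=[-0.5339]
Step 35: x=[6.8388] v=[-0.5203]
Step 36: x=[6.7883] v=[-0.5049]
Step 37: x=[6.7395] v=[-0.4878]
Step 38: x=[6.6926] v=[-0.4691]
Step 39: x=[6.6477] v=[-0.4489]
Step 40: x=[6.6050] v=[-0.4272]
Step 41: x=[6.5646] v=[-0.4040]
Step 42: x=[6.5267] v=[-0.3795]
Step 43: x=[6.4913] v=[-0.3537]
Step 44: x=[6.4586] v=[-0.3267]
Step 45: x=[6.4287] v=[-0.2987]
Step 46: x=[6.4017] v=[-0.2697]
Step 47: x=[6.3777] v=[-0.2398]
Step 48: x=[6.3568] v=[-0.2091]
Step 49: x=[6.3390] v=[-0.1777]
Step 50: x=[6.3244] v=[-0.1457]
Step 51: x=[6.3131] v=[-0.1132]
Step 52: x=[6.3051] v=[-0.0803]
Step 53: x=[6.3004] v=[-0.0471]
Step 54: x=[6.2990] v=[-0.0138]
Step 55: x=[6.3010] v=[0.0196]
First v>=0 after going negative at step 55, time=5.5000

Answer: 5.5000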